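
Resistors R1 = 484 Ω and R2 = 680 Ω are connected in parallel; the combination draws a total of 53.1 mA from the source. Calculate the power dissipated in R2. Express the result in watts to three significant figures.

0.331 W

We need the common branch voltage; get it from I_total × R_eq, then P = V²/R for the branch.
1/R_eq = 1/484 + 1/680 ⇒ R_eq = 282.7 Ω
V = I_total × R_eq = 0.05310 × 282.7 = 15.01 V
P_R2 = V² / R2 = (15.01)² / 680 = 0.3315 W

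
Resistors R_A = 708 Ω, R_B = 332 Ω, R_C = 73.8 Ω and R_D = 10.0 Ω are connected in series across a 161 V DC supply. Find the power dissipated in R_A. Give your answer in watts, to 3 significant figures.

The current is common to all series resistors; compute it, then apply P = I²R for the target.
R_total = 708 + 332 + 73.8 + 10.0 = 1124 Ω
I = V / R_total = 161 / 1124 = 0.1433 A
P_R_A = I² × R_A = (0.1433)² × 708 = 14.53 W

14.5 W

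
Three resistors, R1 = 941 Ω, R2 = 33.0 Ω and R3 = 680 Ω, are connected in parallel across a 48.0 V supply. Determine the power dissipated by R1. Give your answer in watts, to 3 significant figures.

Every branch has 48.0 V across it, so for R1 the power is simply V²/R.
P_R1 = V² / R1 = (48.0)² / 941 Ω = 2.448 W

2.45 W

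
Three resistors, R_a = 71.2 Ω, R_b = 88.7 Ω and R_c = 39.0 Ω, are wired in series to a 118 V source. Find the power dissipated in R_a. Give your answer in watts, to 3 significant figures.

Series elements share the same current, so find I first, then use P = I²R.
R_total = 71.2 + 88.7 + 39.0 = 198.9 Ω
I = V / R_total = 118 / 198.9 = 0.5933 A
P_R_a = I² × R_a = (0.5933)² × 71.2 = 25.06 W

25.1 W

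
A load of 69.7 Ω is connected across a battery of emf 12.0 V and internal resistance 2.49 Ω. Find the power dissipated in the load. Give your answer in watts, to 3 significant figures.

1.93 W

Find the circuit current first, then P = I²R for the load (series elements share I).
I = ε / (r + R) = 12.0 / (2.49 + 69.7) = 0.1662 A
P_load = I² R = (0.1662)² × 69.7 = 1.926 W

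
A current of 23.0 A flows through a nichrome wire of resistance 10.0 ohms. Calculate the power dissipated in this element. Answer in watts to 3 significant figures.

Knowing I and R, the power is just I²R — no need to find V first.
P = (23.00 A)² × 10.0 Ω = 5290 W

5290 W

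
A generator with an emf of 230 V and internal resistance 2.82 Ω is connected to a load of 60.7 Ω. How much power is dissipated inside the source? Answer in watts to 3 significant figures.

Internal loss is I²r, with I set by the total series resistance r+R.
I = ε / (r + R) = 230 / (2.82 + 60.7) = 3.621 A
P_int = I² r = (3.621)² × 2.82 = 36.97 W

37.0 W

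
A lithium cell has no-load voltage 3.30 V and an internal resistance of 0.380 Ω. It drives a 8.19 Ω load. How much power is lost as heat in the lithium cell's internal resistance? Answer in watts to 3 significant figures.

0.0563 W

The internal resistance carries the same current as the load; P_int = I²r.
I = ε / (r + R) = 3.30 / (0.380 + 8.19) = 0.3851 A
P_int = I² r = (0.3851)² × 0.380 = 0.05634 W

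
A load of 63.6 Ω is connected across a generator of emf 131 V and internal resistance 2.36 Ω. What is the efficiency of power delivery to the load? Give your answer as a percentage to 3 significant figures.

96.4 %

Efficiency is P_load / P_total. With a series r and R sharing the same I, P = I²R for each, so η = R/(R+r).
η = R / (R + r) = 63.6 / (63.6 + 2.36) = 0.9642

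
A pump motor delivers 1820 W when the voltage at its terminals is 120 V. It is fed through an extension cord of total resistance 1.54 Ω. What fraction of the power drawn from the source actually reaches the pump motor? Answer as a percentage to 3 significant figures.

I = P / V = 1820 / 120 = 15.17 A through the extension cord.
P_line = I² R_line = (15.17)² × 1.54 = 354.2 W
P_source = P_load + P_line = 1820 + 354.2 = 2174 W
η = P_load / P_source = 1820 / 2174 = 0.8371

83.7 %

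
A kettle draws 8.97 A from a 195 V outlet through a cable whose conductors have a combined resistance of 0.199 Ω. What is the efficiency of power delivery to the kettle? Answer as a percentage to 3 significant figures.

99.1 %

The cable carries the full 8.97 A.
P_line = I² R_line = (8.970)² × 0.199 = 16.01 W
P_source = V I = 195 × 8.970 = 1749 W; P_load = 1733 W
η = P_load / P_source = 1733 / 1749 = 0.9908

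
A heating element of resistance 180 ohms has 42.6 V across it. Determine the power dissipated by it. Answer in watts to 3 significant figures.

With V across and R both known, P = V²/R gives the dissipation directly.
P = (42.6 V)² / 180 Ω = 10.08 W

10.1 W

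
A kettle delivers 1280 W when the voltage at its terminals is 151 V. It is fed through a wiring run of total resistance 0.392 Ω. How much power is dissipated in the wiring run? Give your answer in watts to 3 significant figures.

28.2 W

The wiring run and load are in series, so the same current flows in both; the loss is I²R_line.
I = P / V = 1280 / 151 = 8.477 A through the wiring run.
P_line = I² R_line = (8.477)² × 0.392 = 28.17 W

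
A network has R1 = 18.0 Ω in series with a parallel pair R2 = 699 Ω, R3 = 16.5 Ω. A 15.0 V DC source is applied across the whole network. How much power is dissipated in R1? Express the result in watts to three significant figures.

3.48 W

First combine the parallel branches into one equivalent R_p, then R1 + R_p is a series pair.
R_p = (699×16.5)/(699+16.5) = 16.12 Ω
R_total = 18.0 + 16.12 = 34.12 Ω
I = V / R_total = 15.0 / 34.12 = 0.4396 A
All the current flows through R1; use P = I²R.
P_R1 = (0.4396)² × 18.0 = 3.479 W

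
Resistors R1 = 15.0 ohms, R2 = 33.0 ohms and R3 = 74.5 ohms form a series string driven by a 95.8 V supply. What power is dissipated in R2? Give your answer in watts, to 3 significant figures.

In a series string the same current flows through every resistor — find that current, then P = I²R for the one we want.
R_total = 15.0 + 33.0 + 74.5 = 122.5 Ω
I = V / R_total = 95.8 / 122.5 = 0.7820 A
P_R2 = I² × R2 = (0.7820)² × 33.0 = 20.18 W

20.2 W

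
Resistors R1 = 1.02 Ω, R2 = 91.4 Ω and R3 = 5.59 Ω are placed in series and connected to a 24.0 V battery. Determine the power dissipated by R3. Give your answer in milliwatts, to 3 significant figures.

The current is common to all series resistors; compute it, then apply P = I²R for the target.
R_total = 1.02 + 91.4 + 5.59 = 98.01 Ω
I = V / R_total = 24.0 / 98.01 = 0.2449 A
P_R3 = I² × R3 = (0.2449)² × 5.59 = 0.3352 W

335 mW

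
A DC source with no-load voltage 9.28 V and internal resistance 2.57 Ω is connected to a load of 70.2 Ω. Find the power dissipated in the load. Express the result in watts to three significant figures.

1.14 W

Find the circuit current first, then P = I²R for the load (series elements share I).
I = ε / (r + R) = 9.28 / (2.57 + 70.2) = 0.1275 A
P_load = I² R = (0.1275)² × 70.2 = 1.142 W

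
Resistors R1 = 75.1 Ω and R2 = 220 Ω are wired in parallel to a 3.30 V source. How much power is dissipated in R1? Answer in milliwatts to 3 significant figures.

Every branch has 3.30 V across it, so for R1 the power is simply V²/R.
P_R1 = V² / R1 = (3.30)² / 75.1 Ω = 0.1450 W

145 mW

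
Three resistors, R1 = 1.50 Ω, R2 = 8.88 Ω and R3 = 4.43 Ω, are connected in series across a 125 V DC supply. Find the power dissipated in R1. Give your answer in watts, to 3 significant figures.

107 W

The current is common to all series resistors; compute it, then apply P = I²R for the target.
R_total = 1.50 + 8.88 + 4.43 = 14.81 Ω
I = V / R_total = 125 / 14.81 = 8.440 A
P_R1 = I² × R1 = (8.440)² × 1.50 = 106.9 W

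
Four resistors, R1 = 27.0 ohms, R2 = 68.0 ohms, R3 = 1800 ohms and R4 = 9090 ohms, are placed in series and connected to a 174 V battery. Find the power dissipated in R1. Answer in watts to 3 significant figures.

Every series element carries the same I. Get I from the total resistance, then P = I² × R1.
R_total = 27.0 + 68.0 + 1800 + 9090 = 10980 Ω
I = V / R_total = 174 / 10980 = 0.01584 A
P_R1 = I² × R1 = (0.01584)² × 27.0 = 0.006774 W

0.00677 W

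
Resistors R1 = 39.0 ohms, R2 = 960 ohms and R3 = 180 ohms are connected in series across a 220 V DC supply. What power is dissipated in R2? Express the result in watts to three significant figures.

The current is common to all series resistors; compute it, then apply P = I²R for the target.
R_total = 39.0 + 960 + 180 = 1179 Ω
I = V / R_total = 220 / 1179 = 0.1866 A
P_R2 = I² × R2 = (0.1866)² × 960 = 33.43 W

33.4 W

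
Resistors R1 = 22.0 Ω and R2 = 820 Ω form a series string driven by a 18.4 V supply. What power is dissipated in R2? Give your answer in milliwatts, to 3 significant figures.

Since the resistors are in series they all carry the loop current I = V/R_total; the power in any one is I²R.
R_total = 22.0 + 820 = 842.0 Ω
I = V / R_total = 18.4 / 842.0 = 0.02185 A
P_R2 = I² × R2 = (0.02185)² × 820 = 0.3916 W

392 mW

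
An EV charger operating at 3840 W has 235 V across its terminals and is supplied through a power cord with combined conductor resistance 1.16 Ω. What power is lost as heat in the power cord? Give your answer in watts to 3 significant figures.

310 W

The power cord and load are in series, so the same current flows in both; the loss is I²R_line.
I = P / V = 3840 / 235 = 16.34 A through the power cord.
P_line = I² R_line = (16.34)² × 1.16 = 309.7 W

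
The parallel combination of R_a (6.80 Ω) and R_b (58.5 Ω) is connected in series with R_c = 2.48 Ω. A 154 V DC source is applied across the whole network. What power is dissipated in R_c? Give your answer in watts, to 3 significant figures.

800 W

First find R_p for the parallel pair, then treat R_p + R_c as a series loop.
R_p = (6.80×58.5)/(6.80+58.5) = 6.092 Ω
R_total = R_p + 2.48 = 6.092 + 2.48 = 8.572 Ω
I = V / R_total = 154 / 8.572 = 17.97 A
R_c carries the full series current, so P = I²R.
P_R_c = (17.97)² × 2.48 = 800.5 W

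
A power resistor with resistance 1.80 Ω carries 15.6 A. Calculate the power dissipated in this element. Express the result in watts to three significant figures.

With I and R stated, P = I²R applies in one step.
P = (15.60 A)² × 1.80 Ω = 438.0 W

438 W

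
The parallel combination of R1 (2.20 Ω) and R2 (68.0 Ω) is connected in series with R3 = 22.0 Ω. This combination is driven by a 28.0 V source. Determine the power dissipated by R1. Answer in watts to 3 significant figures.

Reduce the parallel combination to a single R_p; the circuit then becomes R_p in series with the remaining resistor.
R_p = (2.20×68.0)/(2.20+68.0) = 2.131 Ω
R_total = R_p + 22.0 = 2.131 + 22.0 = 24.13 Ω
I = V / R_total = 28.0 / 24.13 = 1.160 A
Voltage across the parallel pair: V_p = I × R_p = 1.160 × 2.131 = 2.473 V
Use P = V²/R for R1 with V = V_p.
P_R1 = (2.473)² / 2.20 = 2.779 W

2.78 W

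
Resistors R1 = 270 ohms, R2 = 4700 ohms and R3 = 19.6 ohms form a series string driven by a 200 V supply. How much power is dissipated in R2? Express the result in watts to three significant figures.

7.55 W

The current is common to all series resistors; compute it, then apply P = I²R for the target.
R_total = 270 + 4700 + 19.6 = 4990 Ω
I = V / R_total = 200 / 4990 = 0.04008 A
P_R2 = I² × R2 = (0.04008)² × 4700 = 7.551 W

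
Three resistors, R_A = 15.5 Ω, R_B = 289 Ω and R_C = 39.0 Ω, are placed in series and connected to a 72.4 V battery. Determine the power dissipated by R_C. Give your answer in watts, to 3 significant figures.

1.73 W

Series elements share the same current, so find I first, then use P = I²R.
R_total = 15.5 + 289 + 39.0 = 343.5 Ω
I = V / R_total = 72.4 / 343.5 = 0.2108 A
P_R_C = I² × R_C = (0.2108)² × 39.0 = 1.733 W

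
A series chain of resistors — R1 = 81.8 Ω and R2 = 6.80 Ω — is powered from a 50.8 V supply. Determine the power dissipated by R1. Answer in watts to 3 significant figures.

26.9 W

In a series string the same current flows through every resistor — find that current, then P = I²R for the one we want.
R_total = 81.8 + 6.80 = 88.60 Ω
I = V / R_total = 50.8 / 88.60 = 0.5734 A
P_R1 = I² × R1 = (0.5734)² × 81.8 = 26.89 W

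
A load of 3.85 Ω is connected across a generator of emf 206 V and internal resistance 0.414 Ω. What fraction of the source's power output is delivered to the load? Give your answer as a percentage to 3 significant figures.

90.3 %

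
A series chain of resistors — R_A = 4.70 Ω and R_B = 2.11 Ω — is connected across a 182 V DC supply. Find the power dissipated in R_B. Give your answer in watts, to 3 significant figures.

1510 W

In a series string the same current flows through every resistor — find that current, then P = I²R for the one we want.
R_total = 4.70 + 2.11 = 6.810 Ω
I = V / R_total = 182 / 6.810 = 26.73 A
P_R_B = I² × R_B = (26.73)² × 2.11 = 1507 W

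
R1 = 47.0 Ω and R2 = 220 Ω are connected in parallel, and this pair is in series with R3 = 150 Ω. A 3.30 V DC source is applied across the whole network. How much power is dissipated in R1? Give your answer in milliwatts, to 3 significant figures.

9.76 mW

First find R_p for the parallel pair, then treat R_p + R3 as a series loop.
R_p = (47.0×220)/(47.0+220) = 38.73 Ω
R_total = R_p + 150 = 38.73 + 150 = 188.7 Ω
I = V / R_total = 3.30 / 188.7 = 0.01749 A
Voltage across the parallel pair: V_p = I × R_p = 0.01749 × 38.73 = 0.6772 V
R1 sits across V_p; its power is V_p²/R.
P_R1 = (0.6772)² / 47.0 = 0.009756 W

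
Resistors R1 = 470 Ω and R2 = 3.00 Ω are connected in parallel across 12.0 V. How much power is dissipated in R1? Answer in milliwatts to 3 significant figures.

306 mW

Each parallel branch sees the full supply voltage, so P = V²/R applies directly to the target branch.
P_R1 = V² / R1 = (12.0)² / 470 Ω = 0.3064 W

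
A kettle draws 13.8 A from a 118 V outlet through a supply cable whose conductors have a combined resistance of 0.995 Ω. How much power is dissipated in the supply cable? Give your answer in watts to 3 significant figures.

189 W

The supply cable is a series resistance carrying the load current; its dissipation is I²R_line.
The supply cable carries the full 13.8 A.
P_line = I² R_line = (13.80)² × 0.995 = 189.5 W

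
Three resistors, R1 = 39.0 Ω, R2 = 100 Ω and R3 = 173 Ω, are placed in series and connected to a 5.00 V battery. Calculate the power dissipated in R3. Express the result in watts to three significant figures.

0.0444 W

Every series element carries the same I. Get I from the total resistance, then P = I² × R3.
R_total = 39.0 + 100 + 173 = 312.0 Ω
I = V / R_total = 5.00 / 312.0 = 0.01603 A
P_R3 = I² × R3 = (0.01603)² × 173 = 0.04443 W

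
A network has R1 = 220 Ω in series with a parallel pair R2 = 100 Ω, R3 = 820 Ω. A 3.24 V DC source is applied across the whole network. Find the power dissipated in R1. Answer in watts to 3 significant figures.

Collapse R2‖R3 to a single equivalent, reducing the network to two series elements.
R_p = (100×820)/(100+820) = 89.13 Ω
R_total = 220 + 89.13 = 309.1 Ω
I = V / R_total = 3.24 / 309.1 = 0.01048 A
The full supply current passes through R1: P = I²R.
P_R1 = (0.01048)² × 220 = 0.02417 W

0.0242 W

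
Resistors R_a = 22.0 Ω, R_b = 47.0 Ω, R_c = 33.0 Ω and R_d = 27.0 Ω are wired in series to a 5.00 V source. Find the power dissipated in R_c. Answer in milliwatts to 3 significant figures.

Since the resistors are in series they all carry the loop current I = V/R_total; the power in any one is I²R.
R_total = 22.0 + 47.0 + 33.0 + 27.0 = 129.0 Ω
I = V / R_total = 5.00 / 129.0 = 0.03876 A
P_R_c = I² × R_c = (0.03876)² × 33.0 = 0.04958 W

49.6 mW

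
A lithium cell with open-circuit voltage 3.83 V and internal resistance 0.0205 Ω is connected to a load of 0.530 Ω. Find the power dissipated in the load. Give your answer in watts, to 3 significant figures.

Load and internal resistance form a series loop — compute the loop current, then the load power via I²R.
I = ε / (r + R) = 3.83 / (0.0205 + 0.530) = 6.957 A
P_load = I² R = (6.957)² × 0.530 = 25.65 W

25.7 W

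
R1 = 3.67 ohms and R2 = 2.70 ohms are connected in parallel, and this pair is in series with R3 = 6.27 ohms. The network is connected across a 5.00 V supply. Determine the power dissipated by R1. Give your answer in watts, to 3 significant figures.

0.269 W

First find R_p for the parallel pair, then treat R_p + R3 as a series loop.
R_p = (3.67×2.70)/(3.67+2.70) = 1.556 Ω
R_total = R_p + 6.27 = 1.556 + 6.27 = 7.826 Ω
I = V / R_total = 5.00 / 7.826 = 0.6389 A
Voltage across the parallel pair: V_p = I × R_p = 0.6389 × 1.556 = 0.9939 V
R1 sits across V_p; its power is V_p²/R.
P_R1 = (0.9939)² / 3.67 = 0.2692 W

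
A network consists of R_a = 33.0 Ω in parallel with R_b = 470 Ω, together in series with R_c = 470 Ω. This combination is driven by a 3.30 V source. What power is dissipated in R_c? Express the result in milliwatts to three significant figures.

First find R_p for the parallel pair, then treat R_p + R_c as a series loop.
R_p = (33.0×470)/(33.0+470) = 30.83 Ω
R_total = R_p + 470 = 30.83 + 470 = 500.8 Ω
I = V / R_total = 3.30 / 500.8 = 0.006589 A
All the supply current flows through R_c; use P = I²R_c.
P_R_c = (0.006589)² × 470 = 0.02040 W

20.4 mW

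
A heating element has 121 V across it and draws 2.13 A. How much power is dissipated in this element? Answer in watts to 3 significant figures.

258 W

Both the voltage across and the current through the element are known, so P = V I applies directly.
P = 121 V × 2.130 A = 257.7 W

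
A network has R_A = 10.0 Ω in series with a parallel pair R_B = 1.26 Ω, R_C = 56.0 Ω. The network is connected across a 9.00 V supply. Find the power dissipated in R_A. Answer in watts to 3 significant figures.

Collapse R_B‖R_C to a single equivalent, reducing the network to two series elements.
R_p = (1.26×56.0)/(1.26+56.0) = 1.232 Ω
R_total = 10.0 + 1.232 = 11.23 Ω
I = V / R_total = 9.00 / 11.23 = 0.8013 A
The full supply current passes through R_A: P = I²R.
P_R_A = (0.8013)² × 10.0 = 6.420 W

6.42 W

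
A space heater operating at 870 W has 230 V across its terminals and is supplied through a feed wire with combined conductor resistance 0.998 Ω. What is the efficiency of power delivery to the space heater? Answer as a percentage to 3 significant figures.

I = P / V = 870 / 230 = 3.783 A through the feed wire.
P_line = I² R_line = (3.783)² × 0.998 = 14.28 W
P_source = P_load + P_line = 870.0 + 14.28 = 884.3 W
η = P_load / P_source = 870.0 / 884.3 = 0.9839

98.4 %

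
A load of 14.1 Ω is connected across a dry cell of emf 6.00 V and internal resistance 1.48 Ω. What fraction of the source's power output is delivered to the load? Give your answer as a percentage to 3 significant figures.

90.5 %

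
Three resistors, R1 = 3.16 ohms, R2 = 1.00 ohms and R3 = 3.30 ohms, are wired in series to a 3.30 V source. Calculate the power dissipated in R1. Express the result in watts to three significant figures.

0.618 W

Series elements share the same current, so find I first, then use P = I²R.
R_total = 3.16 + 1.00 + 3.30 = 7.460 Ω
I = V / R_total = 3.30 / 7.460 = 0.4424 A
P_R1 = I² × R1 = (0.4424)² × 3.16 = 0.6184 W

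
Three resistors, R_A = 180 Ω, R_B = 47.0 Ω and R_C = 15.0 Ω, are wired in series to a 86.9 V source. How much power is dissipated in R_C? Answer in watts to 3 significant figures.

1.93 W

Series elements share the same current, so find I first, then use P = I²R.
R_total = 180 + 47.0 + 15.0 = 242.0 Ω
I = V / R_total = 86.9 / 242.0 = 0.3591 A
P_R_C = I² × R_C = (0.3591)² × 15.0 = 1.934 W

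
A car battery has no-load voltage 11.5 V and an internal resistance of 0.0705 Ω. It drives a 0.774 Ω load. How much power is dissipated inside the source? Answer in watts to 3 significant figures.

13.1 W

Internal loss is I²r, with I set by the total series resistance r+R.
I = ε / (r + R) = 11.5 / (0.0705 + 0.774) = 13.62 A
P_int = I² r = (13.62)² × 0.0705 = 13.07 W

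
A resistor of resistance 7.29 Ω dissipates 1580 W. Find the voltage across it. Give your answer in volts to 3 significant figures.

Inverting the appropriate power form: V = √(P R).
V = √(1580 × 7.29) = 107.3 V

107 V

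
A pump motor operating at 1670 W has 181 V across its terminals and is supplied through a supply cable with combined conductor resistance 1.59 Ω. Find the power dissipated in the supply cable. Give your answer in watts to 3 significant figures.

135 W

Line loss is just I²R for the cable — we know both I and R_line directly.
I = P / V = 1670 / 181 = 9.227 A through the supply cable.
P_line = I² R_line = (9.227)² × 1.59 = 135.4 W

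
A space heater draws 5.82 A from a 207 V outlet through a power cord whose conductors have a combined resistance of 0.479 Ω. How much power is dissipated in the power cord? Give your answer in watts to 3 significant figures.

16.2 W

Only the current and the line resistance are needed for the I²R loss.
The power cord carries the full 5.82 A.
P_line = I² R_line = (5.820)² × 0.479 = 16.22 W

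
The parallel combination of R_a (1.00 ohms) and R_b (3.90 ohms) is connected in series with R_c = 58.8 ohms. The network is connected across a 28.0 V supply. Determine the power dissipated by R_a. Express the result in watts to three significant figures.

Combine R_a and R_b into their parallel equivalent first, reducing the network to two series resistors.
R_p = (1.00×3.90)/(1.00+3.90) = 0.7959 Ω
R_total = R_p + 58.8 = 0.7959 + 58.8 = 59.60 Ω
I = V / R_total = 28.0 / 59.60 = 0.4698 A
Voltage across the parallel pair: V_p = I × R_p = 0.4698 × 0.7959 = 0.3739 V
Use P = V²/R for R_a with V = V_p.
P_R_a = (0.3739)² / 1.00 = 0.1398 W

0.140 W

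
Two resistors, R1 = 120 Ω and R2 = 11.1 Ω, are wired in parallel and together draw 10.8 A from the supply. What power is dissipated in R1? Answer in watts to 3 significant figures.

Parallel branches share V, not I — compute V via R_eq, then use V²/R for the target branch.
1/R_eq = 1/120 + 1/11.1 ⇒ R_eq = 10.16 Ω
V = I_total × R_eq = 10.80 × 10.16 = 109.7 V
P_R1 = V² / R1 = (109.7)² / 120 = 100.3 W

100 W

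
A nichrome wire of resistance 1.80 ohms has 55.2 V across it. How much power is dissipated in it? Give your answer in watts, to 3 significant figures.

1690 W

We know the drop across the element and its resistance — P = V²/R, one step.
P = (55.2 V)² / 1.80 Ω = 1693 W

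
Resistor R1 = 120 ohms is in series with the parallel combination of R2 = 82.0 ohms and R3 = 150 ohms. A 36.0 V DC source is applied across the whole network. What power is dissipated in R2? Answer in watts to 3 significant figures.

1.48 W

Reduce the parallel pair to R_p first; the network is then a simple series string.
R_p = (82.0×150)/(82.0+150) = 53.02 Ω
R_total = 120 + 53.02 = 173.0 Ω
I = V / R_total = 36.0 / 173.0 = 0.2081 A
Voltage across the parallel pair: V_p = I × R_p = 0.2081 × 53.02 = 11.03 V
R2 is across V_p, so use P = V²/R for that branch.
P_R2 = (11.03)² / 82.0 = 1.484 W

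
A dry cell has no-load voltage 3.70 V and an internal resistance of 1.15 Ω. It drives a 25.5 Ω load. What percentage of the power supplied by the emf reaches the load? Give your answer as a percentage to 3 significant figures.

Efficiency is P_load / P_total. With a series r and R sharing the same I, P = I²R for each, so η = R/(R+r).
η = R / (R + r) = 25.5 / (25.5 + 1.15) = 0.9568

95.7 %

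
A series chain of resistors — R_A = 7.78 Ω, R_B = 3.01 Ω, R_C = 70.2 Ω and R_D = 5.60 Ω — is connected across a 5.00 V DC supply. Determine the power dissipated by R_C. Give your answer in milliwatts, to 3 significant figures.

234 mW

The current is common to all series resistors; compute it, then apply P = I²R for the target.
R_total = 7.78 + 3.01 + 70.2 + 5.60 = 86.59 Ω
I = V / R_total = 5.00 / 86.59 = 0.05774 A
P_R_C = I² × R_C = (0.05774)² × 70.2 = 0.2341 W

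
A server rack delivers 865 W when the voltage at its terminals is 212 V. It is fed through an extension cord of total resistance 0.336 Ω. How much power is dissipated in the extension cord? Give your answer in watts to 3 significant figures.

5.59 W

The extension cord is a series resistance carrying the load current; its dissipation is I²R_line.
I = P / V = 865 / 212 = 4.080 A through the extension cord.
P_line = I² R_line = (4.080)² × 0.336 = 5.594 W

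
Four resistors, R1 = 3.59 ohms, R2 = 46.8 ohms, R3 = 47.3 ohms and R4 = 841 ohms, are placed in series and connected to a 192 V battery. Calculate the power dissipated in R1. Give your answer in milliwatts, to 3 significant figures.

Since the resistors are in series they all carry the loop current I = V/R_total; the power in any one is I²R.
R_total = 3.59 + 46.8 + 47.3 + 841 = 938.7 Ω
I = V / R_total = 192 / 938.7 = 0.2045 A
P_R1 = I² × R1 = (0.2045)² × 3.59 = 0.1502 W

150 mW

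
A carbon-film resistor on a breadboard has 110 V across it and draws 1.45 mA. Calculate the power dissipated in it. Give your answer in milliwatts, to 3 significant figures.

159 mW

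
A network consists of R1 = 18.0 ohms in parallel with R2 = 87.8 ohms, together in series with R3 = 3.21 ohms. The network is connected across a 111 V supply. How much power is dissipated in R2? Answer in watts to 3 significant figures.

95.1 W

Reduce the parallel combination to a single R_p; the circuit then becomes R_p in series with the remaining resistor.
R_p = (18.0×87.8)/(18.0+87.8) = 14.94 Ω
R_total = R_p + 3.21 = 14.94 + 3.21 = 18.15 Ω
I = V / R_total = 111 / 18.15 = 6.117 A
Voltage across the parallel pair: V_p = I × R_p = 6.117 × 14.94 = 91.37 V
R2 has V_p across it, so P = V_p²/R2.
P_R2 = (91.37)² / 87.8 = 95.08 W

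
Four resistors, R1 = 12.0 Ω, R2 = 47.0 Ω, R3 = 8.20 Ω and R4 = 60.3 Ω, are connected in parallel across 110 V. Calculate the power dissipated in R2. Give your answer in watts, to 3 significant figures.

257 W

The supply voltage appears across each parallel branch — just use P = V²/R2.
P_R2 = V² / R2 = (110)² / 47.0 Ω = 257.4 W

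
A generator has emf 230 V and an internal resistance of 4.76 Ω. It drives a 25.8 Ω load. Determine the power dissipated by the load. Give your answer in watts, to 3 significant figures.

1460 W

Load and internal resistance form a series loop — compute the loop current, then the load power via I²R.
I = ε / (r + R) = 230 / (4.76 + 25.8) = 7.526 A
P_load = I² R = (7.526)² × 25.8 = 1461 W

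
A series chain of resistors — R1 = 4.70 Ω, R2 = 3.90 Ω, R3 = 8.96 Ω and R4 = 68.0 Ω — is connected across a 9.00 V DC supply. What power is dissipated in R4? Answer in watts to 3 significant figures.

Every series element carries the same I. Get I from the total resistance, then P = I² × R4.
R_total = 4.70 + 3.90 + 8.96 + 68.0 = 85.56 Ω
I = V / R_total = 9.00 / 85.56 = 0.1052 A
P_R4 = I² × R4 = (0.1052)² × 68.0 = 0.7524 W

0.752 W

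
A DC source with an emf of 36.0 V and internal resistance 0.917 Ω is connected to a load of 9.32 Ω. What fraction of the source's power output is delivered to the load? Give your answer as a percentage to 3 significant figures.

91.0 %

The source delivers εI, of which I²R reaches the load and I²r is lost; since I is common, η = R/(R+r).
η = R / (R + r) = 9.32 / (9.32 + 0.917) = 0.9104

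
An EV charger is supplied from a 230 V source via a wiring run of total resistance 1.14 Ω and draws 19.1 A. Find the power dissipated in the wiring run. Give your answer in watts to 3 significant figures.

416 W

Only the current and the line resistance are needed for the I²R loss.
The wiring run carries the full 19.1 A.
P_line = I² R_line = (19.10)² × 1.14 = 415.9 W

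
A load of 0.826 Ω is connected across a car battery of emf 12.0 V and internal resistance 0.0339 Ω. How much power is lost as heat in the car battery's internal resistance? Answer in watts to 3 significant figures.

The source's internal resistance is just another series element carrying I; its dissipation is I²r.
I = ε / (r + R) = 12.0 / (0.0339 + 0.826) = 13.96 A
P_int = I² r = (13.96)² × 0.0339 = 6.602 W

6.60 W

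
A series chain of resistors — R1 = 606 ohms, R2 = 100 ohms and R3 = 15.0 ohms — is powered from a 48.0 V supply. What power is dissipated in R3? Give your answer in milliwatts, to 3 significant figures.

The current is common to all series resistors; compute it, then apply P = I²R for the target.
R_total = 606 + 100 + 15.0 = 721.0 Ω
I = V / R_total = 48.0 / 721.0 = 0.06657 A
P_R3 = I² × R3 = (0.06657)² × 15.0 = 0.06648 W

66.5 mW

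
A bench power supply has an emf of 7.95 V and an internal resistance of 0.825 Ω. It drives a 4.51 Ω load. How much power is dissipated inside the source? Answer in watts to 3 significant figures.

1.83 W

r is in series with the load, so it carries the full circuit current — the loss in it is I²r.
I = ε / (r + R) = 7.95 / (0.825 + 4.51) = 1.490 A
P_int = I² r = (1.490)² × 0.825 = 1.832 W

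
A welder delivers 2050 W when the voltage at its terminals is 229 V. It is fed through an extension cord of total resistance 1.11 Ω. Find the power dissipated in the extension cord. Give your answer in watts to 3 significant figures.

89.0 W

The extension cord and load are in series, so the same current flows in both; the loss is I²R_line.
I = P / V = 2050 / 229 = 8.952 A through the extension cord.
P_line = I² R_line = (8.952)² × 1.11 = 88.95 W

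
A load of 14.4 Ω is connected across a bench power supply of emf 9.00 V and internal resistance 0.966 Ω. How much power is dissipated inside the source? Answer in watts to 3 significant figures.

Internal loss is I²r, with I set by the total series resistance r+R.
I = ε / (r + R) = 9.00 / (0.966 + 14.4) = 0.5857 A
P_int = I² r = (0.5857)² × 0.966 = 0.3314 W

0.331 W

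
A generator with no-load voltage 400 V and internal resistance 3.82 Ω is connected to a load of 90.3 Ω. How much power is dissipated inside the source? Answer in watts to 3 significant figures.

The internal resistance carries the same current as the load; P_int = I²r.
I = ε / (r + R) = 400 / (3.82 + 90.3) = 4.250 A
P_int = I² r = (4.250)² × 3.82 = 69.00 W

69.0 W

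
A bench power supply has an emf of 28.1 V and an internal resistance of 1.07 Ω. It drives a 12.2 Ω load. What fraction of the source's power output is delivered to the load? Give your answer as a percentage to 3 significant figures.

91.9 %

Efficiency is P_load / P_total. With a series r and R sharing the same I, P = I²R for each, so η = R/(R+r).
η = R / (R + r) = 12.2 / (12.2 + 1.07) = 0.9194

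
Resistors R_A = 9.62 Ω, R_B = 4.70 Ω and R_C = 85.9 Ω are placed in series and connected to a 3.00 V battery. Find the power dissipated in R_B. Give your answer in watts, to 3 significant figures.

In a series string the same current flows through every resistor — find that current, then P = I²R for the one we want.
R_total = 9.62 + 4.70 + 85.9 = 100.2 Ω
I = V / R_total = 3.00 / 100.2 = 0.02993 A
P_R_B = I² × R_B = (0.02993)² × 4.70 = 0.004211 W

0.00421 W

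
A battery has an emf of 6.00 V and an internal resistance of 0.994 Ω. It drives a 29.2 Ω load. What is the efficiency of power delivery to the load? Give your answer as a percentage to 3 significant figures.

η = P_load/(P_load+P_int) = I²R/(I²R+I²r) = R/(R+r) — the I² cancels for series elements.
η = R / (R + r) = 29.2 / (29.2 + 0.994) = 0.9671

96.7 %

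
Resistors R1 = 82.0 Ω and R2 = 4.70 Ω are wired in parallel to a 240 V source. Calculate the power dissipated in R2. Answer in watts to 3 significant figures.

Each parallel branch sees the full supply voltage, so P = V²/R applies directly to the target branch.
P_R2 = V² / R2 = (240)² / 4.70 Ω = 12260 W

12300 W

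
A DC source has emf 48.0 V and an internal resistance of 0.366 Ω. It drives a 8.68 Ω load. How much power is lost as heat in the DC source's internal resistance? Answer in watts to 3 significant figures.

10.3 W

r is in series with the load, so it carries the full circuit current — the loss in it is I²r.
I = ε / (r + R) = 48.0 / (0.366 + 8.68) = 5.306 A
P_int = I² r = (5.306)² × 0.366 = 10.31 W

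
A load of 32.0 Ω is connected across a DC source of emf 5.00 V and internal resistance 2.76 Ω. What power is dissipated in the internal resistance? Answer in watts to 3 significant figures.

0.0571 W

The internal resistance carries the same current as the load; P_int = I²r.
I = ε / (r + R) = 5.00 / (2.76 + 32.0) = 0.1438 A
P_int = I² r = (0.1438)² × 2.76 = 0.05711 W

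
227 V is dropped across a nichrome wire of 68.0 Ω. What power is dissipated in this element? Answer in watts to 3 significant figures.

758 W

V and R are stated; P = V²/R avoids computing the current.
P = (227 V)² / 68.0 Ω = 757.8 W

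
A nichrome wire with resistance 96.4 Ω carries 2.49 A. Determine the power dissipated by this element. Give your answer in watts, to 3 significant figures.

598 W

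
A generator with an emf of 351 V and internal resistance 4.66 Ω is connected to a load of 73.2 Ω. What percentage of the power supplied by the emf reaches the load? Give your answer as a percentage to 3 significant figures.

94.0 %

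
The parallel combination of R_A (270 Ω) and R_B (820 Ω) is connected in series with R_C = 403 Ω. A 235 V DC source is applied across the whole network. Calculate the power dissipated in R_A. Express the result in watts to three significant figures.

23.0 W

Combine R_A and R_B into their parallel equivalent first, reducing the network to two series resistors.
R_p = (270×820)/(270+820) = 203.1 Ω
R_total = R_p + 403 = 203.1 + 403 = 606.1 Ω
I = V / R_total = 235 / 606.1 = 0.3877 A
Voltage across the parallel pair: V_p = I × R_p = 0.3877 × 203.1 = 78.75 V
R_A has V_p across it, so P = V_p²/R_A.
P_R_A = (78.75)² / 270 = 22.97 W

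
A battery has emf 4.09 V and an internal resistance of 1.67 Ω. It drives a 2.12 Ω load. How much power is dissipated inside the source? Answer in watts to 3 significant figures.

r is in series with the load, so it carries the full circuit current — the loss in it is I²r.
I = ε / (r + R) = 4.09 / (1.67 + 2.12) = 1.079 A
P_int = I² r = (1.079)² × 1.67 = 1.945 W

1.94 W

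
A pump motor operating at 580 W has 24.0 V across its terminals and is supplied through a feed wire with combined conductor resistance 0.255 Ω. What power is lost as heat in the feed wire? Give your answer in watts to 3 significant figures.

149 W

Line loss is just I²R for the cable — we know both I and R_line directly.
I = P / V = 580 / 24.0 = 24.17 A through the feed wire.
P_line = I² R_line = (24.17)² × 0.255 = 148.9 W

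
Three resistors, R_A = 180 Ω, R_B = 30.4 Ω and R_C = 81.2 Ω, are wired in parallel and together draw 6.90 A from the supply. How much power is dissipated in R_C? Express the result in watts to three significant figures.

Parallel branches share V, not I — compute V via R_eq, then use V²/R for the target branch.
1/R_eq = 1/180 + 1/30.4 + 1/81.2 ⇒ R_eq = 19.70 Ω
V = I_total × R_eq = 6.900 × 19.70 = 135.9 V
P_R_C = V² / R_C = (135.9)² / 81.2 = 227.5 W

228 W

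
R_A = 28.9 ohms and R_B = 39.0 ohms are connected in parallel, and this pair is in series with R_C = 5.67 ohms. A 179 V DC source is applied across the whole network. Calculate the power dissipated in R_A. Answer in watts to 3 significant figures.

616 W

Combine R_A and R_B into their parallel equivalent first, reducing the network to two series resistors.
R_p = (28.9×39.0)/(28.9+39.0) = 16.60 Ω
R_total = R_p + 5.67 = 16.60 + 5.67 = 22.27 Ω
I = V / R_total = 179 / 22.27 = 8.038 A
Voltage across the parallel pair: V_p = I × R_p = 8.038 × 16.60 = 133.4 V
R_A sits across V_p; its power is V_p²/R.
P_R_A = (133.4)² / 28.9 = 616.0 W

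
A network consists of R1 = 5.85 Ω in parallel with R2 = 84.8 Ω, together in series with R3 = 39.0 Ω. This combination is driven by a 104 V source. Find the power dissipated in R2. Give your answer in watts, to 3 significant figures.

1.93 W

Reduce the parallel combination to a single R_p; the circuit then becomes R_p in series with the remaining resistor.
R_p = (5.85×84.8)/(5.85+84.8) = 5.472 Ω
R_total = R_p + 39.0 = 5.472 + 39.0 = 44.47 Ω
I = V / R_total = 104 / 44.47 = 2.339 A
Voltage across the parallel pair: V_p = I × R_p = 2.339 × 5.472 = 12.80 V
R2 sits across V_p; its power is V_p²/R.
P_R2 = (12.80)² / 84.8 = 1.931 W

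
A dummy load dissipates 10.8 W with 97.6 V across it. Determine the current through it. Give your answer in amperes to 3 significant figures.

0.111 A

The two known quantities fix the third via I = P / V.
I = 10.8 / 97.6 = 0.1107 A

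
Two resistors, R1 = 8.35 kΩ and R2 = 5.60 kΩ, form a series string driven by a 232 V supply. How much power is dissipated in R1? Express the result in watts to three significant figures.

2.31 W

In a series string the same current flows through every resistor — find that current, then P = I²R for the one we want.
R_total = (8.35 + 5.60) kΩ = 13950 Ω
I = V / R_total = 232 / 13950 = 0.01663 A
P_R1 = I² × R1 = (0.01663)² × 8350 = 2.309 W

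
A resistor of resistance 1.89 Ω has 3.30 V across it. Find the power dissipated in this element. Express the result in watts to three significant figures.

5.76 W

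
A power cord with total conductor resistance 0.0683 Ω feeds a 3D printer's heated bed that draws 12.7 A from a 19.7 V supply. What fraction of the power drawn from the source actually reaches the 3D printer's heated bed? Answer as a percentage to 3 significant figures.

95.6 %

The power cord carries the full 12.7 A.
P_line = I² R_line = (12.70)² × 0.0683 = 11.02 W
P_source = V I = 19.7 × 12.70 = 250.2 W; P_load = 239.2 W
η = P_load / P_source = 239.2 / 250.2 = 0.9560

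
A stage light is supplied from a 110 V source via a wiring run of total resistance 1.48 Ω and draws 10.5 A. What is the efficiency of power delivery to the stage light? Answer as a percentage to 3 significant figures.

85.9 %

The wiring run carries the full 10.5 A.
P_line = I² R_line = (10.50)² × 1.48 = 163.2 W
P_source = V I = 110 × 10.50 = 1155 W; P_load = 991.8 W
η = P_load / P_source = 991.8 / 1155 = 0.8587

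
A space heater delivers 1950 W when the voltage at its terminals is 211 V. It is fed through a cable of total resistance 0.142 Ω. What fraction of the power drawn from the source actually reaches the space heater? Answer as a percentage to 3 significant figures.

99.4 %

I = P / V = 1950 / 211 = 9.242 A through the cable.
P_line = I² R_line = (9.242)² × 0.142 = 12.13 W
P_source = P_load + P_line = 1950 + 12.13 = 1962 W
η = P_load / P_source = 1950 / 1962 = 0.9938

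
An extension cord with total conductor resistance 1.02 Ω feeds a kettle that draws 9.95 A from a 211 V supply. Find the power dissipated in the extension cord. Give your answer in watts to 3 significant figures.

Line loss is just I²R for the cable — we know both I and R_line directly.
The extension cord carries the full 9.95 A.
P_line = I² R_line = (9.950)² × 1.02 = 101.0 W

101 W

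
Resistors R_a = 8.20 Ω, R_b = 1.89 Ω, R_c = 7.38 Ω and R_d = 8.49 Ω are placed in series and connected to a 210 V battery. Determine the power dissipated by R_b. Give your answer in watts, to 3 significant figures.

Every series element carries the same I. Get I from the total resistance, then P = I² × R_b.
R_total = 8.20 + 1.89 + 7.38 + 8.49 = 25.96 Ω
I = V / R_total = 210 / 25.96 = 8.089 A
P_R_b = I² × R_b = (8.089)² × 1.89 = 123.7 W

124 W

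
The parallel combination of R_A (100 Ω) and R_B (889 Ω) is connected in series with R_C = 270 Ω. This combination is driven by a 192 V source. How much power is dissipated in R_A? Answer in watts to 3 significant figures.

Collapse the R_A‖R_B pair into one equivalent R_p; then R_p and R_C form a series string.
R_p = (100×889)/(100+889) = 89.89 Ω
R_total = R_p + 270 = 89.89 + 270 = 359.9 Ω
I = V / R_total = 192 / 359.9 = 0.5335 A
Voltage across the parallel pair: V_p = I × R_p = 0.5335 × 89.89 = 47.96 V
R_A sits across V_p; its power is V_p²/R.
P_R_A = (47.96)² / 100 = 23.00 W

23.0 W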